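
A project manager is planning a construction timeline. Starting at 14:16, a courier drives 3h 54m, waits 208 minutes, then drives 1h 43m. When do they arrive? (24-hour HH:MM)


Depart: 14:16
Leg 1: +234 min -> 18:10
Layover: +208 min -> 21:38
Leg 2: +103 min -> 23:21
Total travel: 545 minutes = 9h 5m
Arrival: 23:21

23:21


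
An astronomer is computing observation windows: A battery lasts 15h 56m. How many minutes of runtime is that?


Hours: 15
Extra minutes: 56
Minutes per hour: 60
Hours to minutes: 15 x 60 = 900
Total: 900 + 56 = 956

956


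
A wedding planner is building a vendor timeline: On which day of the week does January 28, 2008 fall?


Date: 2008-01-28
January 1, 2008 is a Tuesday
Day of year: 28
Offset from Jan 1: 27 days
27 mod 7 = 6
Result: Monday

Monday


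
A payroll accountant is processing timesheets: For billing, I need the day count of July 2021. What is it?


Month: July
Year: 2021
July is a 31-day month
Total: 31 days

31


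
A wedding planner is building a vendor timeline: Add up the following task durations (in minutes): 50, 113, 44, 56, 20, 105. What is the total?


Durations: 50, 113, 44, 56, 20, 105
Running sum: 50
+ 113 = 163
+ 44 = 207
+ 56 = 263
+ 20 = 283
+ 105 = 388
Total duration: 388 minutes
That is 6 hours and 28 minutes

388


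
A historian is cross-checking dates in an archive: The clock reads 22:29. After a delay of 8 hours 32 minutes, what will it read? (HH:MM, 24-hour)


Start time: 22:29
Adding: 8 hours 32 minutes
Minutes: 29 + 32 = 61
Minute overflow: 61 >= 60, so carry 1 hour, minutes = 1
Hours: 22 + 8 + 1 = 31
Hour wraparound: 31 mod 24 = 7
Result: 07:01

07:01


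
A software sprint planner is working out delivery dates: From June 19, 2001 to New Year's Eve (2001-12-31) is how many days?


Start: June 19, 2001
End: December 31, 2001
Days left in June: 11
July: 31
August: 31
September: 30
October: 31
... plus remaining months
Sum of remaining months: 184
Total: 11 + 184 = 195

195


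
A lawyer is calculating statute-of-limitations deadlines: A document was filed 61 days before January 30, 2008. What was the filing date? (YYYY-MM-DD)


Start: 2008-01-30
Subtracting 61 days
Days already passed in January: 30
After going back through January: 31 more days to subtract
December 2007 has 31 days, need 31
Result: 2007-11-30

2007-11-30


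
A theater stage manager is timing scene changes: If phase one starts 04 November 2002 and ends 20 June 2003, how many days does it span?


Start date: 2002-11-04
End date: 2003-06-20
Nov 2002: +27 days
Dec 2002: +31 days
Jan 2003: +31 days
... (5 more months)
Total: 228 days

228


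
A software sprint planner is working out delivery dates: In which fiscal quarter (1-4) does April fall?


Month: April (month 4)
Q1: January-March (months 1-3)
Q2: April-June (months 4-6)
Q3: July-September (months 7-9)
Q4: October-December (months 10-12)
Month 4 falls in Q2

2


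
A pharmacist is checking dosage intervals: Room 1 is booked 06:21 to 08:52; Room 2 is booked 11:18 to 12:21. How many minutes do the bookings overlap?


Interval A: [381, 532] minutes from midnight
Interval B: [678, 741] minutes from midnight
Overlap start = max(381, 678) = 678
Overlap end = min(532, 741) = 532
End <= start, so the intervals do not overlap: 0 minutes

0


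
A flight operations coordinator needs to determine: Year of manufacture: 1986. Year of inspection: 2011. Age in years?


Birth year: 1986
Current year: 2011
Age = current year - birth year
Age = 2011 - 1986 = 25

25


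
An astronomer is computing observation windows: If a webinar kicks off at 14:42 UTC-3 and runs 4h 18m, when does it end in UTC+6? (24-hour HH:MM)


Start: 14:42 in UTC-3
Step 1 - add duration:
  minutes: 42 + 18 = 60 (carry 1h)
  hours: 14 + 4 + 1 = 19
  end in UTC-3: 19:00
Step 2 - convert UTC-3 -> UTC+6:
  offset difference: 6 - (-3) = 9 hours
  19 + (9) = 28 -> mod 24 = 4
Result: 04:00 in UTC+6

04:00


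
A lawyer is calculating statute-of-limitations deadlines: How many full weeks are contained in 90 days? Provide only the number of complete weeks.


Total days: 90
Days per week: 7
Division: 90 / 7 = 12 remainder 6
Complete weeks: 12
Remaining days: 6

12


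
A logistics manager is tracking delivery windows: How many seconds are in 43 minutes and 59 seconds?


Minutes: 43
Seconds: 59
Convert minutes to seconds: 43 x 60 = 2580
Add remaining seconds: 2580 + 59 = 2639

2639


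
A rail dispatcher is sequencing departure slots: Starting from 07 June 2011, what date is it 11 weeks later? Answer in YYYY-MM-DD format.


Start: 2011-06-07
Weeks to add: 11
Convert to days: 11 x 7 = 77 days
Add 77 days to 2011-06-07
Result: 2011-08-23

2011-08-23


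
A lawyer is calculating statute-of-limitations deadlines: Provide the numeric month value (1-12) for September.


Calendar month order:
8. August
9. September <--
10. October
September is month number 9

9


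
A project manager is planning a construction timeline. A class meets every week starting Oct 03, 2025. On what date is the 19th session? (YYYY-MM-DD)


First occurrence: 2025-10-03 (occurrence 1)
Each occurrence is 7 days after the previous.
Occurrence 19 is 18 weeks after the first.
18 weeks = 126 days
2025-10-03 + 126 days = 2026-02-06

2026-02-06


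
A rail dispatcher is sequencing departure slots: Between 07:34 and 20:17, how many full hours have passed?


Start: 07:34
End: 20:17
Hour difference: 20 - 7 = 13 hours
Minute difference: 17 - 34 = -17 minutes
Total minutes: 763
Complete hours: 763 / 60 = 12 (remainder 43)

12


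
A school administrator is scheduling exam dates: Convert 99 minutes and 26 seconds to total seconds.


Minutes: 99
Extra seconds: 26
Seconds per minute: 60
Minutes to seconds: 99 x 60 = 5940
Total: 5940 + 26 = 5966

5966


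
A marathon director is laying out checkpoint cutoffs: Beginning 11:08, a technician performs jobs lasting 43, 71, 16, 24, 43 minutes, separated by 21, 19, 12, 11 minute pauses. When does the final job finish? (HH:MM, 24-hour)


Start: 11:08 = 668 min from midnight
  after task 1 (43 min): 11:51
  after break (21 min): 12:12
  after task 2 (71 min): 13:23
  after break (19 min): 13:42
  after task 3 (16 min): 13:58
  after break (12 min): 14:10
  after task 4 (24 min): 14:34
  after break (11 min): 14:45
  after task 5 (43 min): 15:28
Total elapsed: 260 minutes
End time: 15:28

15:28


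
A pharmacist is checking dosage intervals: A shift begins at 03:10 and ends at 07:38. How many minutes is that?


Start time: 03:10 = 190 minutes from midnight
End time: 07:38 = 458 minutes from midnight
Difference: 458 - 190 = 268 minutes
That is 4 hours and 28 minutes

268


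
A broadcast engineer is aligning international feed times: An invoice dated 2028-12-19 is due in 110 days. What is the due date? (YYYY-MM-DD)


Start: 2028-12-19
Adding 110 days
Days remaining in December: 12
After December: 98 days still to add
January 2029: 31 days, 67 remaining
February 2029: 28 days, 39 remaining
March 2029: 31 days, 8 remaining
April 2029 has 30 days, need 8
Result: 2029-04-08

2029-04-08


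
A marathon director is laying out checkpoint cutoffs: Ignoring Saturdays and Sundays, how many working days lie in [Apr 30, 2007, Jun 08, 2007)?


Start: 2007-04-30 (Monday)
End (exclusive): 2007-06-08 (Friday)
Total calendar days: 39
Full weeks: 39 // 7 = 5 -> 25 weekdays
Remaining 4 days starting on Monday:
  Mon(w), Tue(w), Wed(w), Thu(w) -> 4 weekdays
Total business days: 25 + 4 = 29

29


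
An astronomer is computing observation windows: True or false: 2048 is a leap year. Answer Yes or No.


Year: 2048
Divisible by 4? 2048 / 4 = 512.0 -> Yes
Divisible by 100? 2048 / 100 = 20.48 -> No
Divisible by 4 but not 100, so it IS a leap year

Yes


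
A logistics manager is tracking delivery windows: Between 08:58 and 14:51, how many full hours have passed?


Start: 08:58
End: 14:51
Hour difference: 14 - 8 = 6 hours
Minute difference: 51 - 58 = -7 minutes
Total minutes: 353
Complete hours: 353 / 60 = 5 (remainder 53)

5


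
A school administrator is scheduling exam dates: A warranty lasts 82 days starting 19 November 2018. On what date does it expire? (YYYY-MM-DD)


Start: 2018-11-19
Adding 82 days
Days remaining in November: 11
After November: 71 days still to add
December 2018: 31 days, 40 remaining
January 2019: 31 days, 9 remaining
February 2019 has 28 days, need 9
Result: 2019-02-09

2019-02-09


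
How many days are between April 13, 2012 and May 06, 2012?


Start date: 2012-04-13
End date: 2012-05-06
Apr 2012: +18 days
May 2012: +5 days
Total: 23 days

23


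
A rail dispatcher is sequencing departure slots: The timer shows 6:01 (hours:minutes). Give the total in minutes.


Hours: 6
Minutes: 1
Convert hours to minutes: 6 x 60 = 360
Add remaining minutes: 360 + 1 = 361

361


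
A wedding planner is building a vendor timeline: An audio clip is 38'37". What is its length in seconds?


Minutes: 38
Seconds: 37
Convert minutes to seconds: 38 x 60 = 2280
Add remaining seconds: 2280 + 37 = 2317

2317


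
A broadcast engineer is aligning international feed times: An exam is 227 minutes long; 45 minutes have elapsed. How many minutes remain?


Total budget: 227 minutes
Time used: 45 minutes
Remaining: 227 - 45 = 182 minutes
Percent used: 19.8%
Percent remaining: 80.2%

182


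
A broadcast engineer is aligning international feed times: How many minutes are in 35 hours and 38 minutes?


Hours: 35
Extra minutes: 38
Minutes per hour: 60
Hours to minutes: 35 x 60 = 2100
Total: 2100 + 38 = 2138

2138


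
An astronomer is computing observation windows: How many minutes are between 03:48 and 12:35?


Start time: 03:48 = 228 minutes from midnight
End time: 12:35 = 755 minutes from midnight
Difference: 755 - 228 = 527 minutes
That is 8 hours and 47 minutes

527


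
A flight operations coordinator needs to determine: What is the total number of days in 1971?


Year: 1971
Check leap year rules:
Divisible by 4? No
1971 is not a leap year
Days: 365

365


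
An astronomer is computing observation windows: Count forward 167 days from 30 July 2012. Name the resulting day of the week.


Start: 2012-07-30 (Monday)
Step 1 - find target date: add 167 days
  2012-07-30 + 167 days = 2013-01-13
Step 2 - day of week:
  167 mod 7 = 6
  Monday + 6 days -> Sunday
Result: Sunday (2013-01-13)

Sunday


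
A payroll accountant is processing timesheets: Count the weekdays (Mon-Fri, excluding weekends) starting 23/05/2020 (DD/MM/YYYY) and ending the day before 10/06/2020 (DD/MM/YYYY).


Start: 2020-05-23 (Saturday)
End (exclusive): 2020-06-10 (Wednesday)
Total calendar days: 18
Full weeks: 18 // 7 = 2 -> 10 weekdays
Remaining 4 days starting on Saturday:
  Sat(-), Sun(-), Mon(w), Tue(w) -> 2 weekdays
Total business days: 10 + 2 = 12

12


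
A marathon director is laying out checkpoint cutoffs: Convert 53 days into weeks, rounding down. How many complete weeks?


Total days: 53
Days per week: 7
Division: 53 / 7 = 7 remainder 4
Complete weeks: 7
Remaining days: 4

7


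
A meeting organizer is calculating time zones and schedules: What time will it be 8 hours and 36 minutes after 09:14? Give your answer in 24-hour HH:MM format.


Start time: 09:14
Adding: 8 hours 36 minutes
Minutes: 14 + 36 = 50
Hours: 9 + 8 + 0 = 17
Result: 17:50

17:50


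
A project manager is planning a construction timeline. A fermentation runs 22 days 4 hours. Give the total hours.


Days: 22
Extra hours: 4
Hours per day: 24
Days to hours: 22 x 24 = 528
Total: 528 + 4 = 532

532


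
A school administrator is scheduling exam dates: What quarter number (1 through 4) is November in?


Month: November (month 11)
Q1: January-March (months 1-3)
Q2: April-June (months 4-6)
Q3: July-September (months 7-9)
Q4: October-December (months 10-12)
Month 11 falls in Q4

4


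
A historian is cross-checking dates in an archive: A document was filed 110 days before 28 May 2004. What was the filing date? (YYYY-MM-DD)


Start: 2004-05-28
Subtracting 110 days
Days already passed in May: 28
After going back through May: 82 more days to subtract
April 2004: 30 days, 52 remaining
March 2004: 31 days, 21 remaining
February 2004 has 29 days, need 21
Result: 2004-02-08

2004-02-08


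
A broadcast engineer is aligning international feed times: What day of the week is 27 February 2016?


Date: 2016-02-27
January 1, 2016 is a Friday
Day of year: 58
Offset from Jan 1: 57 days
57 mod 7 = 1
Result: Saturday

Saturday


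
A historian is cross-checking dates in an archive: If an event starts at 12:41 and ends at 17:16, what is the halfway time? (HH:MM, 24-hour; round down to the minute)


Start time: 12:41 = 761 minutes from midnight
End time: 17:16 = 1036 minutes from midnight
Sum: 761 + 1036 = 1797
Midpoint: 1797 / 2 = 898 minutes
Convert: 898 / 60 = 14 hours, 58 minutes
Result: 14:58

14:58


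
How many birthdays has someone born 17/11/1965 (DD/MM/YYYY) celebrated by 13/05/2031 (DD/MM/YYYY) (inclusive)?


Birth: 1965-11-17
Reference: 2031-05-13
Year difference: 2031 - 1965 = 66
Has birthday (11-17) occurred by 05-13? No
Birthday not yet reached this year -> subtract 1
Age in full years: 65

65


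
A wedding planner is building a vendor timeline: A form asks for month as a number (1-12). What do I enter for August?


Calendar month order:
7. July
8. August <--
9. September
August is month number 8

8


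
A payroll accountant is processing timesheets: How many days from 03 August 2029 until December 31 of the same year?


Start: August 03, 2029
End: December 31, 2029
Days left in August: 28
September: 30
October: 31
November: 30
December: 31
Sum of remaining months: 122
Total: 28 + 122 = 150

150


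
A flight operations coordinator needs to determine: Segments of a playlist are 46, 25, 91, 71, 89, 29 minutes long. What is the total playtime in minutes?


Durations: 46, 25, 91, 71, 89, 29
Running sum: 46
+ 25 = 71
+ 91 = 162
+ 71 = 233
+ 89 = 322
+ 29 = 351
Total duration: 351 minutes
That is 5 hours and 51 minutes

351


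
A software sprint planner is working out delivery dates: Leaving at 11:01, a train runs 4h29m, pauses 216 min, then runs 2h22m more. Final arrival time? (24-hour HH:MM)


Depart: 11:01
Leg 1: +269 min -> 15:30
Layover: +216 min -> 19:06
Leg 2: +142 min -> 21:28
Total travel: 627 minutes = 10h 27m
Arrival: 21:28

21:28


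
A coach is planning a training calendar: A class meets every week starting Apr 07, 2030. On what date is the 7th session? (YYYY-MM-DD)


First occurrence: 2030-04-07 (occurrence 1)
Each occurrence is 7 days after the previous.
Occurrence 7 is 6 weeks after the first.
6 weeks = 42 days
2030-04-07 + 42 days = 2030-05-19

2030-05-19


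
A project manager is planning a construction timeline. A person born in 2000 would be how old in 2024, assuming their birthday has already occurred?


Birth year: 2000
Current year: 2024
Age = current year - birth year
Age = 2024 - 2000 = 24

24


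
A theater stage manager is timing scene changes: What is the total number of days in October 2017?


Month: October
Year: 2017
October is a 31-day month
Total: 31 days

31


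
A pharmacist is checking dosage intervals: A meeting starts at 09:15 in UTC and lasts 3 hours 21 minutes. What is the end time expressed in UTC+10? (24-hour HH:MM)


Start: 09:15 in UTC
Step 1 - add duration:
  minutes: 15 + 21 = 36
  hours: 9 + 3 + 0 = 12
  end in UTC: 12:36
Step 2 - convert UTC -> UTC+10:
  offset difference: 10 - (0) = 10 hours
  12 + (10) = 22 -> mod 24 = 22
Result: 22:36 in UTC+10

22:36


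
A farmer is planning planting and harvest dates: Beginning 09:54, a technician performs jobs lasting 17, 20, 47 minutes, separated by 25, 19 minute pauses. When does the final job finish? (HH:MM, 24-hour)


Start: 09:54 = 594 min from midnight
  after task 1 (17 min): 10:11
  after break (25 min): 10:36
  after task 2 (20 min): 10:56
  after break (19 min): 11:15
  after task 3 (47 min): 12:02
Total elapsed: 128 minutes
End time: 12:02

12:02


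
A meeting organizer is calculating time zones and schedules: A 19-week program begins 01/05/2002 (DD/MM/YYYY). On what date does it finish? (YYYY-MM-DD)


Start: 2002-05-01
Weeks to add: 19
Convert to days: 19 x 7 = 133 days
Add 133 days to 2002-05-01
Result: 2002-09-11

2002-09-11


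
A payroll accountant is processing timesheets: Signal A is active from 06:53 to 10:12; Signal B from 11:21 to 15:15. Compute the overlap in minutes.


Interval A: [413, 612] minutes from midnight
Interval B: [681, 915] minutes from midnight
Overlap start = max(413, 681) = 681
Overlap end = min(612, 915) = 612
End <= start, so the intervals do not overlap: 0 minutes

0


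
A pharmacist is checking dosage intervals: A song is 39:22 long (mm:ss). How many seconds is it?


Minutes: 39
Extra seconds: 22
Seconds per minute: 60
Minutes to seconds: 39 x 60 = 2340
Total: 2340 + 22 = 2362

2362


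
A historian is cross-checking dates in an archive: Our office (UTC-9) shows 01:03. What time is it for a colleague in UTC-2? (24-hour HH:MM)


Local time: 01:03 at UTC-9 (offset -9h)
Target zone: UTC-2 (offset -2h)
Difference: -2 - (-9) = 7 hours
Calculation: 1 + (7) = 8
Result: 08:03

08:03


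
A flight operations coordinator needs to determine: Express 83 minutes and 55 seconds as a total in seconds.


Minutes: 83
Seconds: 55
Convert minutes to seconds: 83 x 60 = 4980
Add remaining seconds: 4980 + 55 = 5035

5035


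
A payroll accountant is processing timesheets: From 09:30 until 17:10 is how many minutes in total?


Start time: 09:30 = 570 minutes from midnight
End time: 17:10 = 1030 minutes from midnight
Difference: 1030 - 570 = 460 minutes
That is 7 hours and 40 minutes

460


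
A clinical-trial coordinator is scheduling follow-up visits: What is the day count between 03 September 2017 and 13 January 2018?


Start date: 2017-09-03
End date: 2018-01-13
Sep 2017: +28 days
Oct 2017: +31 days
Nov 2017: +30 days
Dec 2017: +31 days
Jan 2018: +12 days
Total: 132 days

132


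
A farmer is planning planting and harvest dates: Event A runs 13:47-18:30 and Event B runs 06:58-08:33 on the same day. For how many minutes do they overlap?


Interval A: [827, 1110] minutes from midnight
Interval B: [418, 513] minutes from midnight
Overlap start = max(827, 418) = 827
Overlap end = min(1110, 513) = 513
End <= start, so the intervals do not overlap: 0 minutes

0


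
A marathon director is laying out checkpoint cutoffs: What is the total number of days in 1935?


Year: 1935
Check leap year rules:
Divisible by 4? No
1935 is not a leap year
Days: 365

365


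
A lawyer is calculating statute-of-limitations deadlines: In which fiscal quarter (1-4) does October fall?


Month: October (month 10)
Q1: January-March (months 1-3)
Q2: April-June (months 4-6)
Q3: July-September (months 7-9)
Q4: October-December (months 10-12)
Month 10 falls in Q4

4


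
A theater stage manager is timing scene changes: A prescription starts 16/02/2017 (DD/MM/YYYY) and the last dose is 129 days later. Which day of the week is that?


Start: 2017-02-16 (Thursday)
Step 1 - find target date: add 129 days
  2017-02-16 + 129 days = 2017-06-25
Step 2 - day of week:
  129 mod 7 = 3
  Thursday + 3 days -> Sunday
Result: Sunday (2017-06-25)

Sunday


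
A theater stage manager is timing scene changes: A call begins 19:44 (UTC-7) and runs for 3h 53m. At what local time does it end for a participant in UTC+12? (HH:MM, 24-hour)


Start: 19:44 in UTC-7
Step 1 - add duration:
  minutes: 44 + 53 = 97 (carry 1h)
  hours: 19 + 3 + 1 = 23
  end in UTC-7: 23:37
Step 2 - convert UTC-7 -> UTC+12:
  offset difference: 12 - (-7) = 19 hours
  23 + (19) = 42 -> mod 24 = 18
Result: 18:37 in UTC+12

18:37


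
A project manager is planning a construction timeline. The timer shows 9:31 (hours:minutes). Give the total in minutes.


Hours: 9
Minutes: 31
Convert hours to minutes: 9 x 60 = 540
Add remaining minutes: 540 + 31 = 571

571


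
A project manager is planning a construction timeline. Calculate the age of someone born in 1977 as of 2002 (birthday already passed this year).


Birth year: 1977
Current year: 2002
Age = current year - birth year
Age = 2002 - 1977 = 25

25


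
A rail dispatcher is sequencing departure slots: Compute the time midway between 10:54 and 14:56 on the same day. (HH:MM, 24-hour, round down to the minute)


Start time: 10:54 = 654 minutes from midnight
End time: 14:56 = 896 minutes from midnight
Sum: 654 + 896 = 1550
Midpoint: 1550 / 2 = 775 minutes
Convert: 775 / 60 = 12 hours, 55 minutes
Result: 12:55

12:55


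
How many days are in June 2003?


Month: June
Year: 2003
June is a 30-day month
Total: 30 days

30


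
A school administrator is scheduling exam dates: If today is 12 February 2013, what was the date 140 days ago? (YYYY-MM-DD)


Start: 2013-02-12
Subtracting 140 days
Days already passed in February: 12
After going back through February: 128 more days to subtract
January 2013: 31 days, 97 remaining
December 2012: 31 days, 66 remaining
November 2012: 30 days, 36 remaining
October 2012: 31 days, 5 remaining
Result: 2012-09-25

2012-09-25


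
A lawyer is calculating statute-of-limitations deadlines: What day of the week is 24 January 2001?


Date: 2001-01-24
January 1, 2001 is a Monday
Day of year: 24
Offset from Jan 1: 23 days
23 mod 7 = 2
Result: Wednesday

Wednesday


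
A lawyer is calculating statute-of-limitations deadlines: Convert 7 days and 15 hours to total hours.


Days: 7
Extra hours: 15
Hours per day: 24
Days to hours: 7 x 24 = 168
Total: 168 + 15 = 183

183


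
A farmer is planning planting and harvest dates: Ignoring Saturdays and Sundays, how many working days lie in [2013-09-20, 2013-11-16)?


Start: 2013-09-20 (Friday)
End (exclusive): 2013-11-16 (Saturday)
Total calendar days: 57
Full weeks: 57 // 7 = 8 -> 40 weekdays
Remaining 1 days starting on Friday:
  Fri(w) -> 1 weekdays
Total business days: 40 + 1 = 41

41


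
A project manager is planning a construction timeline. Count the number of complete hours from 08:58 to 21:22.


Start: 08:58
End: 21:22
Hour difference: 21 - 8 = 13 hours
Minute difference: 22 - 58 = -36 minutes
Total minutes: 744
Complete hours: 744 / 60 = 12 (remainder 24)

12


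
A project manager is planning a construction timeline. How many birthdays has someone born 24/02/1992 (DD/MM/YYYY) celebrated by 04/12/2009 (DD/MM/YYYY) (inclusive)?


Birth: 1992-02-24
Reference: 2009-12-04
Year difference: 2009 - 1992 = 17
Has birthday (02-24) occurred by 12-04? Yes
Age in full years: 17

17


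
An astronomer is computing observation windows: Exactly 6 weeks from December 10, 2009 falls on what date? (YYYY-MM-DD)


Start: 2009-12-10
Weeks to add: 6
Convert to days: 6 x 7 = 42 days
Add 42 days to 2009-12-10
Result: 2010-01-21

2010-01-21


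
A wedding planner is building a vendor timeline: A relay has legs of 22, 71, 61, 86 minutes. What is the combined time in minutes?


Durations: 22, 71, 61, 86
Running sum: 22
+ 71 = 93
+ 61 = 154
+ 86 = 240
Total duration: 240 minutes
That is 4 hours and 0 minutes

240


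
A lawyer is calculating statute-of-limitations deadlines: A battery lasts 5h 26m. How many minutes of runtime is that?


Hours: 5
Extra minutes: 26
Minutes per hour: 60
Hours to minutes: 5 x 60 = 300
Total: 300 + 26 = 326

326


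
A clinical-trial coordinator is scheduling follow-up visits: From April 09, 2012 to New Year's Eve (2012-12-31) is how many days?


Start: April 09, 2012
End: December 31, 2012
Days left in April: 21
May: 31
June: 30
July: 31
August: 31
... plus remaining months
Sum of remaining months: 245
Total: 21 + 245 = 266

266


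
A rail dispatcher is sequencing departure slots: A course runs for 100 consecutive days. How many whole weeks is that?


Total days: 100
Days per week: 7
Division: 100 / 7 = 14 remainder 2
Complete weeks: 14
Remaining days: 2

14


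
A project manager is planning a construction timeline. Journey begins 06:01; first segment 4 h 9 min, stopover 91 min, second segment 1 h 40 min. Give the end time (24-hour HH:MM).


Depart: 06:01
Leg 1: +249 min -> 10:10
Layover: +91 min -> 11:41
Leg 2: +100 min -> 13:21
Total travel: 440 minutes = 7h 20m
Arrival: 13:21

13:21


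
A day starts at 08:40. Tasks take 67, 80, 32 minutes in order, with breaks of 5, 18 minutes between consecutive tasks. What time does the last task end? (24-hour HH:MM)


Start: 08:40 = 520 min from midnight
  after task 1 (67 min): 09:47
  after break (5 min): 09:52
  after task 2 (80 min): 11:12
  after break (18 min): 11:30
  after task 3 (32 min): 12:02
Total elapsed: 202 minutes
End time: 12:02

12:02


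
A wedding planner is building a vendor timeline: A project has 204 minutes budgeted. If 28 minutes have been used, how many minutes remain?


Total budget: 204 minutes
Time used: 28 minutes
Remaining: 204 - 28 = 176 minutes
Percent used: 13.7%
Percent remaining: 86.3%

176


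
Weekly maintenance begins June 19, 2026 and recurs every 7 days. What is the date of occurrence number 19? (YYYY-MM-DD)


First occurrence: 2026-06-19 (occurrence 1)
Each occurrence is 7 days after the previous.
Occurrence 19 is 18 weeks after the first.
18 weeks = 126 days
2026-06-19 + 126 days = 2026-10-23

2026-10-23


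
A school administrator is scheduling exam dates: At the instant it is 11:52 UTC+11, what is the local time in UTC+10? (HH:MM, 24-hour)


Local time: 11:52 at UTC+11 (offset 11h)
Target zone: UTC+10 (offset 10h)
Difference: 10 - (11) = -1 hours
Calculation: 11 + (-1) = 10
Result: 10:52

10:52


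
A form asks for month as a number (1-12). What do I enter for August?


Calendar month order:
7. July
8. August <--
9. September
August is month number 8

8


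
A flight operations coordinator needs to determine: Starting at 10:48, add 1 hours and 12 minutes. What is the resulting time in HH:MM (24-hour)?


Start time: 10:48
Adding: 1 hours 12 minutes
Minutes: 48 + 12 = 60
Minute overflow: 60 >= 60, so carry 1 hour, minutes = 0
Hours: 10 + 1 + 1 = 12
Result: 12:00

12:00


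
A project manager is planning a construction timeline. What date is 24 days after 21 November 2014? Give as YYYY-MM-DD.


Start: 2014-11-21
Adding 24 days
Days remaining in November: 9
After November: 15 days still to add
December 2014 has 31 days, need 15
Result: 2014-12-15

2014-12-15


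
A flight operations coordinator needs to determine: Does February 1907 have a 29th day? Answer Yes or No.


Year: 1907
Divisible by 4? 1907 / 4 = 476.75 -> No
Not divisible by 4, so NOT a leap year

No


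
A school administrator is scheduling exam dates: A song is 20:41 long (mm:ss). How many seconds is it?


Minutes: 20
Extra seconds: 41
Seconds per minute: 60
Minutes to seconds: 20 x 60 = 1200
Total: 1200 + 41 = 1241

1241


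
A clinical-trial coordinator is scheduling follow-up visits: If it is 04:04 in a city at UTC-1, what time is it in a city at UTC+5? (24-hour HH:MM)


Local time: 04:04 at UTC-1 (offset -1h)
Target zone: UTC+5 (offset 5h)
Difference: 5 - (-1) = 6 hours
Calculation: 4 + (6) = 10
Result: 10:04

10:04


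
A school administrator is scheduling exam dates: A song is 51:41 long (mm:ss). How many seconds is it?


Minutes: 51
Extra seconds: 41
Seconds per minute: 60
Minutes to seconds: 51 x 60 = 3060
Total: 3060 + 41 = 3101

3101


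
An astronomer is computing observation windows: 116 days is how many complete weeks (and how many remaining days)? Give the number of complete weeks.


Total days: 116
Days per week: 7
Division: 116 / 7 = 16 remainder 4
Complete weeks: 16
Remaining days: 4

16


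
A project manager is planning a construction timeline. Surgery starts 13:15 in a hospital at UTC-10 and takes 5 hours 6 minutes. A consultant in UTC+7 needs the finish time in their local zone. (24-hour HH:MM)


Start: 13:15 in UTC-10
Step 1 - add duration:
  minutes: 15 + 6 = 21
  hours: 13 + 5 + 0 = 18
  end in UTC-10: 18:21
Step 2 - convert UTC-10 -> UTC+7:
  offset difference: 7 - (-10) = 17 hours
  18 + (17) = 35 -> mod 24 = 11
Result: 11:21 in UTC+7

11:21


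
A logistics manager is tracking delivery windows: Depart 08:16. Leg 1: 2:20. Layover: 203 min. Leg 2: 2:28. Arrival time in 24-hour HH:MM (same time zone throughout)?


Depart: 08:16
Leg 1: +140 min -> 10:36
Layover: +203 min -> 13:59
Leg 2: +148 min -> 16:27
Total travel: 491 minutes = 8h 11m
Arrival: 16:27

16:27


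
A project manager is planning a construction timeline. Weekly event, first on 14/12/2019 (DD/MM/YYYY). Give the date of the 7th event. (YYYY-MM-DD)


First occurrence: 2019-12-14 (occurrence 1)
Each occurrence is 7 days after the previous.
Occurrence 7 is 6 weeks after the first.
6 weeks = 42 days
2019-12-14 + 42 days = 2020-01-25

2020-01-25


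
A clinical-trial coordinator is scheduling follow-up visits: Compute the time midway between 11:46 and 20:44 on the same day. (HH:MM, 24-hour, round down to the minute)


Start time: 11:46 = 706 minutes from midnight
End time: 20:44 = 1244 minutes from midnight
Sum: 706 + 1244 = 1950
Midpoint: 1950 / 2 = 975 minutes
Convert: 975 / 60 = 16 hours, 15 minutes
Result: 16:15

16:15


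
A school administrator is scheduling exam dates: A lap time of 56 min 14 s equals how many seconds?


Minutes: 56
Seconds: 14
Convert minutes to seconds: 56 x 60 = 3360
Add remaining seconds: 3360 + 14 = 3374

3374


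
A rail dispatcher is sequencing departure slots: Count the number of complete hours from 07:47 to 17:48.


Start: 07:47
End: 17:48
Hour difference: 17 - 7 = 10 hours
Minute difference: 48 - 47 = 1 minutes
Total minutes: 601
Complete hours: 601 / 60 = 10 (remainder 1)

10


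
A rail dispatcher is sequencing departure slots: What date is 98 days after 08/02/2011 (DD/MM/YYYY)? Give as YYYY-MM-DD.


Start: 2011-02-08
Adding 98 days
Days remaining in February: 20
After February: 78 days still to add
March 2011: 31 days, 47 remaining
April 2011: 30 days, 17 remaining
May 2011 has 31 days, need 17
Result: 2011-05-17

2011-05-17


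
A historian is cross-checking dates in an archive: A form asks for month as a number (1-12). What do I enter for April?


Calendar month order:
3. March
4. April <--
5. May
April is month number 4

4


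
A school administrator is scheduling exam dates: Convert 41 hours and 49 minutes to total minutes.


Hours: 41
Minutes: 49
Convert hours to minutes: 41 x 60 = 2460
Add remaining minutes: 2460 + 49 = 2509

2509


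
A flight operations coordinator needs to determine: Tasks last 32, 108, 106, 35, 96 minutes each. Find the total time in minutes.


Durations: 32, 108, 106, 35, 96
Running sum: 32
+ 108 = 140
+ 106 = 246
+ 35 = 281
+ 96 = 377
Total duration: 377 minutes
That is 6 hours and 17 minutes

377


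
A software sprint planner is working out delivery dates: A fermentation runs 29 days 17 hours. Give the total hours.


Days: 29
Extra hours: 17
Hours per day: 24
Days to hours: 29 x 24 = 696
Total: 696 + 17 = 713

713


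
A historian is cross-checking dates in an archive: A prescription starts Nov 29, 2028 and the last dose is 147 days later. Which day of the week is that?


Start: 2028-11-29 (Wednesday)
Step 1 - find target date: add 147 days
  2028-11-29 + 147 days = 2029-04-25
Step 2 - day of week:
  147 mod 7 = 0
  Wednesday + 0 days -> Wednesday
Result: Wednesday (2029-04-25)

Wednesday


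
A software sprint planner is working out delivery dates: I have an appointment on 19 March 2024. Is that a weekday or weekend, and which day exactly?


Date: 2024-03-19
January 1, 2024 is a Monday
Day of year: 79
Offset from Jan 1: 78 days
78 mod 7 = 1
Result: Tuesday

Tuesday


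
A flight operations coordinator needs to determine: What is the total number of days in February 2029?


Month: February
Year: 2029
2029 is not a leap year
February has 28 days
Total: 28 days

28


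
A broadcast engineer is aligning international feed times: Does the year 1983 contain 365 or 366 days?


Year: 1983
Check leap year rules:
Divisible by 4? No
1983 is not a leap year
Days: 365

365


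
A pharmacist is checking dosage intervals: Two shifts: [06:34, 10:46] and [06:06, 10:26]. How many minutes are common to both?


Interval A: [394, 646] minutes from midnight
Interval B: [366, 626] minutes from midnight
Overlap start = max(394, 366) = 394
Overlap end = min(646, 626) = 626
Overlap = 626 - 394 = 232 minutes

232


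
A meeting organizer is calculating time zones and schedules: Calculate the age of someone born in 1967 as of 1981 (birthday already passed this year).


Birth year: 1967
Current year: 1981
Age = current year - birth year
Age = 1981 - 1967 = 14

14


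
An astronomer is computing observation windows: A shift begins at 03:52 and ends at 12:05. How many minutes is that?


Start time: 03:52 = 232 minutes from midnight
End time: 12:05 = 725 minutes from midnight
Difference: 725 - 232 = 493 minutes
That is 8 hours and 13 minutes

493


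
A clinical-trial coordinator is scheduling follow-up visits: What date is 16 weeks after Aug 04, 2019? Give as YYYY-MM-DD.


Start: 2019-08-04
Weeks to add: 16
Convert to days: 16 x 7 = 112 days
Add 112 days to 2019-08-04
Result: 2019-11-24

2019-11-24


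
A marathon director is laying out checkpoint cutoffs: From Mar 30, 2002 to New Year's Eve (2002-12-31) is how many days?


Start: March 30, 2002
End: December 31, 2002
Days left in March: 1
April: 30
May: 31
June: 30
July: 31
... plus remaining months
Sum of remaining months: 275
Total: 1 + 275 = 276

276


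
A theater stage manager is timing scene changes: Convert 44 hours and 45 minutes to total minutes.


Hours: 44
Extra minutes: 45
Minutes per hour: 60
Hours to minutes: 44 x 60 = 2640
Total: 2640 + 45 = 2685

2685


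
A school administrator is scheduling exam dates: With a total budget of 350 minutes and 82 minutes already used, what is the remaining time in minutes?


Total budget: 350 minutes
Time used: 82 minutes
Remaining: 350 - 82 = 268 minutes
Percent used: 23.4%
Percent remaining: 76.6%

268


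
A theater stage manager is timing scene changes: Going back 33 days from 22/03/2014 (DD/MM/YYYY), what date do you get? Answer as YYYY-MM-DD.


Start: 2014-03-22
Subtracting 33 days
Days already passed in March: 22
After going back through March: 11 more days to subtract
February 2014 has 28 days, need 11
Result: 2014-02-17

2014-02-17


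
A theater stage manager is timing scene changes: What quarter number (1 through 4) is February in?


Month: February (month 2)
Q1: January-March (months 1-3)
Q2: April-June (months 4-6)
Q3: July-September (months 7-9)
Q4: October-December (months 10-12)
Month 2 falls in Q1

1


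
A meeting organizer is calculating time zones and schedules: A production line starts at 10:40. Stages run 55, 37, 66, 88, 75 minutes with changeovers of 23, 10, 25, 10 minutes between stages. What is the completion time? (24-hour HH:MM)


Start: 10:40 = 640 min from midnight
  after task 1 (55 min): 11:35
  after break (23 min): 11:58
  after task 2 (37 min): 12:35
  after break (10 min): 12:45
  after task 3 (66 min): 13:51
  after break (25 min): 14:16
  after task 4 (88 min): 15:44
  after break (10 min): 15:54
  after task 5 (75 min): 17:09
Total elapsed: 389 minutes
End time: 17:09

17:09


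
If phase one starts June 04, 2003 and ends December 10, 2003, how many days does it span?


Start date: 2003-06-04
End date: 2003-12-10
Jun 2003: +27 days
Jul 2003: +31 days
Aug 2003: +31 days
... (4 more months)
Total: 189 days

189


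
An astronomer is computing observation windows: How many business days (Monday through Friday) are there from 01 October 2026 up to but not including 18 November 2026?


Start: 2026-10-01 (Thursday)
End (exclusive): 2026-11-18 (Wednesday)
Total calendar days: 48
Full weeks: 48 // 7 = 6 -> 30 weekdays
Remaining 6 days starting on Thursday:
  Thu(w), Fri(w), Sat(-), Sun(-), Mon(w), Tue(w) -> 4 weekdays
Total business days: 30 + 4 = 34

34


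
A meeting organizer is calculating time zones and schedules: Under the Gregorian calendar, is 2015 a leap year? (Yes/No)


Year: 2015
Divisible by 4? 2015 / 4 = 503.75 -> No
Not divisible by 4, so NOT a leap year

No


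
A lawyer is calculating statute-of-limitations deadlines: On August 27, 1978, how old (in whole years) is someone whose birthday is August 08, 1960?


Birth: 1960-08-08
Reference: 1978-08-27
Year difference: 1978 - 1960 = 18
Has birthday (08-08) occurred by 08-27? Yes
Age in full years: 18

18


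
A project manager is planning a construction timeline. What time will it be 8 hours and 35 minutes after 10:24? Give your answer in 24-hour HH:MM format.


Start time: 10:24
Adding: 8 hours 35 minutes
Minutes: 24 + 35 = 59
Hours: 10 + 8 + 0 = 18
Result: 18:59

18:59


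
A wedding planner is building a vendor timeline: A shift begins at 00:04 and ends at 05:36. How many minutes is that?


Start time: 00:04 = 4 minutes from midnight
End time: 05:36 = 336 minutes from midnight
Difference: 336 - 4 = 332 minutes
That is 5 hours and 32 minutes

332


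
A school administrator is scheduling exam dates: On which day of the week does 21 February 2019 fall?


Date: 2019-02-21
January 1, 2019 is a Tuesday
Day of year: 52
Offset from Jan 1: 51 days
51 mod 7 = 2
Result: Thursday

Thursday


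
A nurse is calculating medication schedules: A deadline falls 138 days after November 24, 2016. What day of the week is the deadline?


Start: 2016-11-24 (Thursday)
Step 1 - find target date: add 138 days
  2016-11-24 + 138 days = 2017-04-11
Step 2 - day of week:
  138 mod 7 = 5
  Thursday + 5 days -> Tuesday
Result: Tuesday (2017-04-11)

Tuesday


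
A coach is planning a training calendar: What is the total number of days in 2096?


Year: 2096
Check leap year rules:
Divisible by 4? Yes
Divisible by 100? No
2096 is a leap year
Days: 366

366


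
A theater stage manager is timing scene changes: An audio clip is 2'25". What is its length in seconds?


Minutes: 2
Seconds: 25
Convert minutes to seconds: 2 x 60 = 120
Add remaining seconds: 120 + 25 = 145

145


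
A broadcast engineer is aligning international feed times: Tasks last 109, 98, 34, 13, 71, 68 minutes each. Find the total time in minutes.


Durations: 109, 98, 34, 13, 71, 68
Running sum: 109
+ 98 = 207
+ 34 = 241
+ 13 = 254
+ 71 = 325
+ 68 = 393
Total duration: 393 minutes
That is 6 hours and 33 minutes

393


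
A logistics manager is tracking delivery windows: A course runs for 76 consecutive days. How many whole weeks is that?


Total days: 76
Days per week: 7
Division: 76 / 7 = 10 remainder 6
Complete weeks: 10
Remaining days: 6

10


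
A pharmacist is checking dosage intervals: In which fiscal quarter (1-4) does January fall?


Month: January (month 1)
Q1: January-March (months 1-3)
Q2: April-June (months 4-6)
Q3: July-September (months 7-9)
Q4: October-December (months 10-12)
Month 1 falls in Q1

1


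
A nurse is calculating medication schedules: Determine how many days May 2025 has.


Month: May
Year: 2025
May is a 31-day month
Total: 31 days

31


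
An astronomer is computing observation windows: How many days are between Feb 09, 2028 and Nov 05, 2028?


Start date: 2028-02-09
End date: 2028-11-05
Feb 2028: +21 days
Mar 2028: +31 days
Apr 2028: +30 days
... (7 more months)
Total: 270 days

270


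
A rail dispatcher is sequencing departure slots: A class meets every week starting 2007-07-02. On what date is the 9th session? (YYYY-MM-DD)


First occurrence: 2007-07-02 (occurrence 1)
Each occurrence is 7 days after the previous.
Occurrence 9 is 8 weeks after the first.
8 weeks = 56 days
2007-07-02 + 56 days = 2007-08-27

2007-08-27
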